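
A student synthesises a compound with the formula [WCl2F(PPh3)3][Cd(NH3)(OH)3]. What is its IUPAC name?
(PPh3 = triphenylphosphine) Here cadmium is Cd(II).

Cd is given as +2; the anion's ligand charges sum to -3, so the complex anion is 1−.
A 1:1 salt means the cation carries the equal and opposite charge, 1+.
Cation: ligand charges sum to -3; for the ion to be 1+, W = +4.

dichlorofluorotris(triphenylphosphine)tungsten(IV) amminetrihydroxocadmate(II)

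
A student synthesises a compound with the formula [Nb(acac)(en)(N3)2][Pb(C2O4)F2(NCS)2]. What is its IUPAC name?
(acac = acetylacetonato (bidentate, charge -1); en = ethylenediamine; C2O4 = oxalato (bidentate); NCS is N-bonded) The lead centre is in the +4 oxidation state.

Both ions are complex: the cation is named first with the plain metal name, the anion second with the -ate form; each ion's ligands are alphabetised independently.
Pb is given as +4; the anion's ligand charges sum to -6, so the complex anion is 2−.
A 1:1 salt means the cation carries the equal and opposite charge, 2+.
Cation: ligand charges sum to -3; for the ion to be 2+, Nb = +5.

(acetylacetonato)diazido(ethylenediamine)niobium(V) difluorodiisothiocyanatooxalatoplumbate(IV)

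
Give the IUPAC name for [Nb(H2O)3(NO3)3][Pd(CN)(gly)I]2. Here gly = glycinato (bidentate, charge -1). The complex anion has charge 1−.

Both ions are complex: the cation is named first with the plain metal name, the anion second with the -ate form; each ion's ligands are alphabetised independently.
The complex anion is given as 1−; its ligand charges sum to -3, so Pd = +2.
With 2 anions per cation, the cation must be 2×1 = 2+.
Cation: ligand charges sum to -3; for the ion to be 2+, Nb = +5.

triaquatrinitratoniobium(V) cyano(glycinato)iodopalladate(II)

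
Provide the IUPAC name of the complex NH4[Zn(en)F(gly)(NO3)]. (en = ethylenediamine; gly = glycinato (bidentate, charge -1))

ammonium (ethylenediamine)fluoro(glycinato)nitratozincate(II)

The 1 ammonium counter-ion carries a total charge of +1, so each complex ion is 1−.
Ligand charges: 1×fluoro (-1 each), 1×ethylenediamine (neutral), 1×glycinato (-1 each), 1×nitrato (-1 each); total -3. So Zn + (-3) = 1−, giving Zn = +2.
The complex ion is anionic, so zinc takes the -ate form zincate(II).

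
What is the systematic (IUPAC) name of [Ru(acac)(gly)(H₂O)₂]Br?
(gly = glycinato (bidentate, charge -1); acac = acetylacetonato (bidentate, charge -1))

(acetylacetonato)diaqua(glycinato)ruthenium(III) bromide

The 1 bromide counter-ion carries a total charge of -1, so each complex ion is 1+.
Ligand charges: 1×glycinato (-1 each), 2×aqua (neutral), 1×acetylacetonato (-1 each); total -2. So Ru + (-2) = 1+, giving Ru = +3.
Ligands are named alphabetically: acetylacetonato before aqua before glycinato.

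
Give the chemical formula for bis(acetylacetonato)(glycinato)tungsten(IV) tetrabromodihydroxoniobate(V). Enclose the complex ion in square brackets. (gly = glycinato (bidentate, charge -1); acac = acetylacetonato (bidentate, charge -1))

Cation [W…]: ligand charges -3, W(IV) ⇒ ion charge 1+.
Anion [Nb…]: ligand charges -6, Nb(V) ⇒ ion charge 1−.

[W(acac)2(gly)][NbBr4(OH)2]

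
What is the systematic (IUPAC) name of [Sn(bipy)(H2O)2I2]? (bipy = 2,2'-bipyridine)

diaqua(2,2'-bipyridine)diiodotin(II)

There is no counter-ion, so the complex is neutral overall.
Ligand charges: 1×2,2'-bipyridine (neutral), 2×aqua (neutral), 2×iodo (-1 each); total -2. So Sn + (-2) = 0, giving Sn = +2.
Ligands are named alphabetically: aqua before bipyridine before iodo.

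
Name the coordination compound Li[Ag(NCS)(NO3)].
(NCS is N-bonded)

lithium isothiocyanatonitratoargentate(I)

The 1 lithium counter-ion carries a total charge of +1, so each complex ion is 1−.
Ligand charges: 1×isothiocyanato (-1 each), 1×nitrato (-1 each); total -2. So Ag + (-2) = 1−, giving Ag = +1.
The complex ion is anionic, so silver takes the -ate form argentate(I).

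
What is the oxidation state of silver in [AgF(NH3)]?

No counter-ion: the bracketed complex is neutral.
Ligand charges: 1×F = -1; 1×NH3 neutral; sum -1.
Ag + (-1) = 0 ⇒ Ag is +1.

+1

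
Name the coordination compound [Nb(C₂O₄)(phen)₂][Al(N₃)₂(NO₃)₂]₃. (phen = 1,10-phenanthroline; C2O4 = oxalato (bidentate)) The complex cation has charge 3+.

oxalatobis(1,10-phenanthroline)niobium(V) diazidodinitratoaluminate(III)

Both ions are complex: the cation is named first with the plain metal name, the anion second with the -ate form; each ion's ligands are alphabetised independently.
The complex cation is given as 3+; its ligand charges sum to -2, so Nb = +5.
With 3 anions per cation, each anion must be 3/3 = 1−.
Anion: ligand charges sum to -4; for the ion to be 1−, Al = +3.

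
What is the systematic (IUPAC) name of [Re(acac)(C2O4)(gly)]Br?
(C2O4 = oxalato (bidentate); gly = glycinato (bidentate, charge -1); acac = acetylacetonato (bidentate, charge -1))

(acetylacetonato)(glycinato)oxalatorhenium(V) bromide

The 1 bromide counter-ion carries a total charge of -1, so each complex ion is 1+.
Ligand charges: 1×oxalato (-2 each), 1×glycinato (-1 each), 1×acetylacetonato (-1 each); total -4. So Re + (-4) = 1+, giving Re = +5.
Ligands are named alphabetically: acetylacetonato before glycinato before oxalato.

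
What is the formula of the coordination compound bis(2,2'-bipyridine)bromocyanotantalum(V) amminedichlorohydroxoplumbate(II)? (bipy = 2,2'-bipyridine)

[Ta(bipy)2Br(CN)][PbCl2(NH3)(OH)]3

Cation [Ta…]: ligand charges -2, Ta(V) ⇒ ion charge 3+.
Anion [Pb…]: ligand charges -3, Pb(II) ⇒ ion charge 1−.
One 3+ cation requires 3 of the 1− anion.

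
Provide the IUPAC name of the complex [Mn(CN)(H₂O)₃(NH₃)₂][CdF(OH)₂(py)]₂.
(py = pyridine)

diamminetriaquacyanomanganese(III) fluorodihydroxo(pyridine)cadmate(II)

Both ions are complex: the cation is named first with the plain metal name, the anion second with the -ate form; each ion's ligands are alphabetised independently.
Cadmium is always +2 in its complexes; the anion's ligand charges sum to -3, so the complex anion is 1−.
With 2 anions per cation, the cation must be 2×1 = 2+.
Cation: ligand charges sum to -1; for the ion to be 2+, Mn = +3.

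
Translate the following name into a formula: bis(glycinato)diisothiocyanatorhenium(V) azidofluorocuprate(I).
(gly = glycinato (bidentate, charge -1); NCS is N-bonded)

Cation [Re…]: ligand charges -4, Re(V) ⇒ ion charge 1+.
Anion [Cu…]: ligand charges -2, Cu(I) ⇒ ion charge 1−.
One 1+ cation balances one 1− anion.

[Re(gly)2(NCS)2][CuF(N3)]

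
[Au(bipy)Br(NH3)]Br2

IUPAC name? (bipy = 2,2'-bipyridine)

The 2 bromide counter-ions carry a total charge of -2, so each complex ion is 2+.
Ligand charges: 1×2,2'-bipyridine (neutral), 1×bromo (-1 each), 1×ammine (neutral); total -1. So Au + (-1) = 2+, giving Au = +3.
Ligands are named alphabetically: ammine before bipyridine before bromo.

ammine(2,2'-bipyridine)bromogold(III) bromide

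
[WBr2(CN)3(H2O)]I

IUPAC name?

The 1 iodide counter-ion carries a total charge of -1, so each complex ion is 1+.
Ligand charges: 2×bromo (-1 each), 3×cyano (-1 each), 1×aqua (neutral); total -5. So W + (-5) = 1+, giving W = +6.
Ligands are named alphabetically: aqua before bromo before cyano.

aquadibromotricyanotungsten(VI) iodide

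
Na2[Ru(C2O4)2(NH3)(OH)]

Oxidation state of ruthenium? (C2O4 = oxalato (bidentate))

2 sodium outside the brackets (+1 each) → the complex ion is 2−.
Ligand charges: 1×NH3 neutral; 2×C2O4 = -4; 1×OH = -1; sum -5.
Ru + (-5) = 2− ⇒ Ru is +3.

+3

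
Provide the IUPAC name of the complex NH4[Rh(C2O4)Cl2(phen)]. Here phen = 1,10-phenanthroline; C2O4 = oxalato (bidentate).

ammonium dichlorooxalato(1,10-phenanthroline)rhodate(III)

The 1 ammonium counter-ion carries a total charge of +1, so each complex ion is 1−.
Ligand charges: 1×1,10-phenanthroline (neutral), 1×oxalato (-2 each), 2×chloro (-1 each); total -4. So Rh + (-4) = 1−, giving Rh = +3.
Ligands are named alphabetically: chloro before oxalato before phenanthroline.
The complex ion is anionic, so rhodium takes the -ate form rhodate(III).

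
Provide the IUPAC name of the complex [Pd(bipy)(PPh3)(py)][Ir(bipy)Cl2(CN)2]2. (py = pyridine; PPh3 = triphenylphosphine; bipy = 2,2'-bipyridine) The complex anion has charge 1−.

The complex anion is given as 1−; its ligand charges sum to -4, so Ir = +3.
With 2 anions per cation, the cation must be 2×1 = 2+.
Cation: ligand charges sum to 0; for the ion to be 2+, Pd = +2.

(2,2'-bipyridine)(pyridine)(triphenylphosphine)palladium(II) (2,2'-bipyridine)dichlorodicyanoiridate(III)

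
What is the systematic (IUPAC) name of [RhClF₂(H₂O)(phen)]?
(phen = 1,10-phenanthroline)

There is no counter-ion, so the complex is neutral overall.
Ligand charges: 2×fluoro (-1 each), 1×1,10-phenanthroline (neutral), 1×aqua (neutral), 1×chloro (-1 each); total -3. So Rh + (-3) = 0, giving Rh = +3.
Ligands are named alphabetically: aqua before chloro before fluoro before phenanthroline.

aquachlorodifluoro(1,10-phenanthroline)rhodium(III)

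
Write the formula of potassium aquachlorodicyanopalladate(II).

K[PdCl(CN)2(H2O)]

Ligands: 1 chloro (Cl, -1), 1 aqua (H2O, neutral), 2 cyano (CN, -1). Ligand charge sum = -3.
Charge balance with potassium (+1) requires 1 complex ion per 1 potassium.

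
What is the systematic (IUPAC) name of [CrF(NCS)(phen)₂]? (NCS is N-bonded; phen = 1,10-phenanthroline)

There is no counter-ion, so the complex is neutral overall.
Ligand charges: 1×isothiocyanato (-1 each), 2×1,10-phenanthroline (neutral), 1×fluoro (-1 each); total -2. So Cr + (-2) = 0, giving Cr = +2.
Ligands are named alphabetically: fluoro before isothiocyanato before phenanthroline.

fluoroisothiocyanatobis(1,10-phenanthroline)chromium(II)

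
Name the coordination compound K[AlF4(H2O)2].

potassium diaquatetrafluoroaluminate(III)

The 1 potassium counter-ion carries a total charge of +1, so each complex ion is 1−.
Ligand charges: 4×fluoro (-1 each), 2×aqua (neutral); total -4. So Al + (-4) = 1−, giving Al = +3.
Ligands are named alphabetically: aqua before fluoro.
The complex ion is anionic, so aluminium takes the -ate form aluminate(III).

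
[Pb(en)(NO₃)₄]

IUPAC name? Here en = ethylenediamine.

There is no counter-ion, so the complex is neutral overall.
Ligand charges: 1×ethylenediamine (neutral), 4×nitrato (-1 each); total -4. So Pb + (-4) = 0, giving Pb = +4.
Ligands are named alphabetically: ethylenediamine before nitrato.

(ethylenediamine)tetranitratolead(IV)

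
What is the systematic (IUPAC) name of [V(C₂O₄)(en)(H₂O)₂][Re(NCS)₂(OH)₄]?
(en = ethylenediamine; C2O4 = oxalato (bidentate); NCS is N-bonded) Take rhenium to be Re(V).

Both ions are complex: the cation is named first with the plain metal name, the anion second with the -ate form; each ion's ligands are alphabetised independently.
Re is given as +5; the anion's ligand charges sum to -6, so the complex anion is 1−.
A 1:1 salt means the cation carries the equal and opposite charge, 1+.
Cation: ligand charges sum to -2; for the ion to be 1+, V = +3.

diaqua(ethylenediamine)oxalatovanadium(III) tetrahydroxodiisothiocyanatorhenate(V)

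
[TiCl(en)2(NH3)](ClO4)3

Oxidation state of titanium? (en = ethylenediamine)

+4

3 perchlorate outside the brackets (-1 each) → the complex ion is 3+.
Ligand charges: 2×en neutral; 1×NH3 neutral; 1×Cl = -1; sum -1.
Ti + (-1) = 3+ ⇒ Ti is +4.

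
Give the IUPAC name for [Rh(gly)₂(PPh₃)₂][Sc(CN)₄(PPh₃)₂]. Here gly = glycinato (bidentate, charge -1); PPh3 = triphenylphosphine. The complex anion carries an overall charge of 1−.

Both ions are complex: the cation is named first with the plain metal name, the anion second with the -ate form; each ion's ligands are alphabetised independently.
The complex anion is given as 1−; its ligand charges sum to -4, so Sc = +3.
A 1:1 salt means the cation carries the equal and opposite charge, 1+.
Cation: ligand charges sum to -2; for the ion to be 1+, Rh = +3.

bis(glycinato)bis(triphenylphosphine)rhodium(III) tetracyanobis(triphenylphosphine)scandate(III)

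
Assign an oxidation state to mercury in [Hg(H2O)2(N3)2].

+2

No counter-ion: the bracketed complex is neutral.
Ligand charges: 2×N3 = -2; 2×H2O neutral; sum -2.
Hg + (-2) = 0 ⇒ Hg is +2.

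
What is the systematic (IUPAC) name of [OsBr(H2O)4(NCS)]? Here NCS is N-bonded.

tetraaquabromoisothiocyanatoosmium(II)

There is no counter-ion, so the complex is neutral overall.
Ligand charges: 1×bromo (-1 each), 1×isothiocyanato (-1 each), 4×aqua (neutral); total -2. So Os + (-2) = 0, giving Os = +2.
Ligands are named alphabetically: aqua before bromo before isothiocyanato.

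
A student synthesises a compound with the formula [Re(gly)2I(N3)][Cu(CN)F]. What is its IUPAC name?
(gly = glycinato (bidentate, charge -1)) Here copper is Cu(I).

azidobis(glycinato)iodorhenium(V) cyanofluorocuprate(I)

Both ions are complex: the cation is named first with the plain metal name, the anion second with the -ate form; each ion's ligands are alphabetised independently.
Cu is given as +1; the anion's ligand charges sum to -2, so the complex anion is 1−.
A 1:1 salt means the cation carries the equal and opposite charge, 1+.
Cation: ligand charges sum to -4; for the ion to be 1+, Re = +5.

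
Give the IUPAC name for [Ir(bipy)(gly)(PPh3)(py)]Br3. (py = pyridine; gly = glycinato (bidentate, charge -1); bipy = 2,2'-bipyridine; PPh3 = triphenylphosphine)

(2,2'-bipyridine)(glycinato)(pyridine)(triphenylphosphine)iridium(IV) bromide

The 3 bromide counter-ions carry a total charge of -3, so each complex ion is 3+.
Ligand charges: 1×pyridine (neutral), 1×glycinato (-1 each), 1×2,2'-bipyridine (neutral), 1×triphenylphosphine (neutral); total -1. So Ir + (-1) = 3+, giving Ir = +4.
Ligands are named alphabetically: bipyridine before glycinato before pyridine before triphenylphosphine.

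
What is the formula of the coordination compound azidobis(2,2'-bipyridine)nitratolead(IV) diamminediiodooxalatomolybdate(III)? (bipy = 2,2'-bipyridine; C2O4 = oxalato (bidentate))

Cation [Pb…]: ligand charges -2, Pb(IV) ⇒ ion charge 2+.
Anion [Mo…]: ligand charges -4, Mo(III) ⇒ ion charge 1−.
One 2+ cation requires 2 of the 1− anion.

[Pb(bipy)2(N3)(NO3)][Mo(C2O4)I2(NH3)2]2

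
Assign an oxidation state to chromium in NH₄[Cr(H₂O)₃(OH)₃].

+2

1 ammonium outside the brackets (+1 each) → the complex ion is 1−.
Ligand charges: 3×OH = -3; 3×H2O neutral; sum -3.
Cr + (-3) = 1− ⇒ Cr is +2.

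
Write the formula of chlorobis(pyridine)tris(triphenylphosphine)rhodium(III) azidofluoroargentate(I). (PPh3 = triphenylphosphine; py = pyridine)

[RhCl(PPh3)3(py)2][AgF(N3)]2

Cation [Rh…]: ligand charges -1, Rh(III) ⇒ ion charge 2+.
Anion [Ag…]: ligand charges -2, Ag(I) ⇒ ion charge 1−.
One 2+ cation requires 2 of the 1− anion.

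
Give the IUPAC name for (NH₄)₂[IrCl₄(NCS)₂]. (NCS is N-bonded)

ammonium tetrachlorodiisothiocyanatoiridate(IV)

The 2 ammonium counter-ions carry a total charge of +2, so each complex ion is 2−.
Ligand charges: 4×chloro (-1 each), 2×isothiocyanato (-1 each); total -6. So Ir + (-6) = 2−, giving Ir = +4.
Ligands are named alphabetically: chloro before isothiocyanato.
The complex ion is anionic, so iridium takes the -ate form iridate(IV).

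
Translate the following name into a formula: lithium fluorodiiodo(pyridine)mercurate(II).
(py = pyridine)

Ligands: 1 fluoro (F, -1), 2 iodo (I, -1), 1 pyridine (py, neutral). Ligand charge sum = -3.
Charge balance with lithium (+1) requires 1 complex ion per 1 lithium.

Li[HgFI2(py)]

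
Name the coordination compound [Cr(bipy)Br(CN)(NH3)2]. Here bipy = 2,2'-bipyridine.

diammine(2,2'-bipyridine)bromocyanochromium(II)

There is no counter-ion, so the complex is neutral overall.
Ligand charges: 1×bromo (-1 each), 1×cyano (-1 each), 2×ammine (neutral), 1×2,2'-bipyridine (neutral); total -2. So Cr + (-2) = 0, giving Cr = +2.
Ligands are named alphabetically: ammine before bipyridine before bromo before cyano.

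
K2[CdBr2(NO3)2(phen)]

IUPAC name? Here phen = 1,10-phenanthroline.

The 2 potassium counter-ions carry a total charge of +2, so each complex ion is 2−.
Ligand charges: 1×1,10-phenanthroline (neutral), 2×bromo (-1 each), 2×nitrato (-1 each); total -4. So Cd + (-4) = 2−, giving Cd = +2.
Ligands are named alphabetically: bromo before nitrato before phenanthroline.
The complex ion is anionic, so cadmium takes the -ate form cadmate(II).

potassium dibromodinitrato(1,10-phenanthroline)cadmate(II)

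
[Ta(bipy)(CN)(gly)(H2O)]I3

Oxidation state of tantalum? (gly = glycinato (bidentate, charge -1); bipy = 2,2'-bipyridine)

+5

3 iodide outside the brackets (-1 each) → the complex ion is 3+.
Ligand charges: 1×CN = -1; 1×H2O neutral; 1×gly = -1; 1×bipy neutral; sum -2.
Ta + (-2) = 3+ ⇒ Ta is +5.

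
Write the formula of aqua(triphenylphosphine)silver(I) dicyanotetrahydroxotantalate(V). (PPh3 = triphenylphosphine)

Cation [Ag…]: ligand charges 0, Ag(I) ⇒ ion charge 1+.
Anion [Ta…]: ligand charges -6, Ta(V) ⇒ ion charge 1−.
One 1+ cation balances one 1− anion.

[Ag(H2O)(PPh3)][Ta(CN)2(OH)4]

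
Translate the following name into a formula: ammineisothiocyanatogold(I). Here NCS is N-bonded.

Ligands: 1 ammine (NH3, neutral), 1 isothiocyanato (NCS, -1). Ligand charge sum = -1.
With Au in oxidation state +1, the complex ion is [Au...].

[Au(NCS)(NH3)]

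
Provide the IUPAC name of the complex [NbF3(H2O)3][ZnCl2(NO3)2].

triaquatrifluoroniobium(V) dichlorodinitratozincate(II)

Both ions are complex: the cation is named first with the plain metal name, the anion second with the -ate form; each ion's ligands are alphabetised independently.
Zinc is always +2 in its complexes; the anion's ligand charges sum to -4, so the complex anion is 2−.
A 1:1 salt means the cation carries the equal and opposite charge, 2+.
Cation: ligand charges sum to -3; for the ion to be 2+, Nb = +5.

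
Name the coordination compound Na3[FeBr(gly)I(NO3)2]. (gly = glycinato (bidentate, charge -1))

sodium bromo(glycinato)iododinitratoferrate(II)

The 3 sodium counter-ions carry a total charge of +3, so each complex ion is 3−.
Ligand charges: 1×bromo (-1 each), 1×iodo (-1 each), 1×glycinato (-1 each), 2×nitrato (-1 each); total -5. So Fe + (-5) = 3−, giving Fe = +2.
Ligands are named alphabetically: bromo before glycinato before iodo before nitrato.
The complex ion is anionic, so iron takes the -ate form ferrate(II).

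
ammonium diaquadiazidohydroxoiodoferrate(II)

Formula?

(NH4)2[Fe(H2O)2I(N3)2(OH)]

Ligands: 1 iodo (I, -1), 2 azido (N3, -1), 2 aqua (H2O, neutral), 1 hydroxo (OH, -1). Ligand charge sum = -4.
With Fe in oxidation state +2, the complex ion is [Fe...]^2−.
Charge balance with ammonium (+1) requires 1 complex ion per 2 ammonium.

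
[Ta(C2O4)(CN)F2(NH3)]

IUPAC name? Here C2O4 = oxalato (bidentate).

amminecyanodifluorooxalatotantalum(V)

There is no counter-ion, so the complex is neutral overall.
Ligand charges: 2×fluoro (-1 each), 1×cyano (-1 each), 1×oxalato (-2 each), 1×ammine (neutral); total -5. So Ta + (-5) = 0, giving Ta = +5.
Ligands are named alphabetically: ammine before cyano before fluoro before oxalato.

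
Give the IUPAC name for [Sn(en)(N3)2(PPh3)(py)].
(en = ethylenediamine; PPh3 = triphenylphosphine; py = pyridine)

diazido(ethylenediamine)(pyridine)(triphenylphosphine)tin(II)

There is no counter-ion, so the complex is neutral overall.
Ligand charges: 2×azido (-1 each), 1×ethylenediamine (neutral), 1×triphenylphosphine (neutral), 1×pyridine (neutral); total -2. So Sn + (-2) = 0, giving Sn = +2.
Ligands are named alphabetically: azido before ethylenediamine before pyridine before triphenylphosphine.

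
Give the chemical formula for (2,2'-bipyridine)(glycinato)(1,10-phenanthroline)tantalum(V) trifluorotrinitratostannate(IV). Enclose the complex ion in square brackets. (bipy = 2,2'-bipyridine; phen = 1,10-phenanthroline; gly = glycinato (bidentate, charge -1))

[Ta(bipy)(gly)(phen)][SnF3(NO3)3]2

Cation [Ta…]: ligand charges -1, Ta(V) ⇒ ion charge 4+.
Anion [Sn…]: ligand charges -6, Sn(IV) ⇒ ion charge 2−.
One 4+ cation requires 2 of the 2− anion.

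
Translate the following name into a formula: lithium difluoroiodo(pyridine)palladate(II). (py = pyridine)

Ligands: 2 fluoro (F, -1), 1 pyridine (py, neutral), 1 iodo (I, -1). Ligand charge sum = -3.
With Pd in oxidation state +2, the complex ion is [Pd...]^1−.
Charge balance with lithium (+1) requires 1 complex ion per 1 lithium.

Li[PdF2I(py)]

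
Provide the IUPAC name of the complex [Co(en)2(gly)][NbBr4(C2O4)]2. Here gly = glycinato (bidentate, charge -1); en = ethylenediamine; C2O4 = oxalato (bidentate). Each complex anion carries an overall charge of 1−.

bis(ethylenediamine)(glycinato)cobalt(III) tetrabromooxalatoniobate(V)

The complex anion is given as 1−; its ligand charges sum to -6, so Nb = +5.
With 2 anions per cation, the cation must be 2×1 = 2+.
Cation: ligand charges sum to -1; for the ion to be 2+, Co = +3.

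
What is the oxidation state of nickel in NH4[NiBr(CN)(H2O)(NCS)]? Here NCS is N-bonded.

+2

1 ammonium outside the brackets (+1 each) → the complex ion is 1−.
Ligand charges: 1×H2O neutral; 1×NCS = -1; 1×Br = -1; 1×CN = -1; sum -3.
Ni + (-3) = 1− ⇒ Ni is +2.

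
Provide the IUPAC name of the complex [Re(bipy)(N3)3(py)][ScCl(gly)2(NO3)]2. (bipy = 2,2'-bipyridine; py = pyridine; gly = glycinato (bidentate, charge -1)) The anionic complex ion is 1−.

The complex anion is given as 1−; its ligand charges sum to -4, so Sc = +3.
With 2 anions per cation, the cation must be 2×1 = 2+.
Cation: ligand charges sum to -3; for the ion to be 2+, Re = +5.

triazido(2,2'-bipyridine)(pyridine)rhenium(V) chlorobis(glycinato)nitratoscandate(III)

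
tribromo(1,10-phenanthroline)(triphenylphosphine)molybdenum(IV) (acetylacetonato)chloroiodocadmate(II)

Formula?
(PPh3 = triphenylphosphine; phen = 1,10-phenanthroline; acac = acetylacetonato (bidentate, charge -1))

[MoBr3(phen)(PPh3)][Cd(acac)ClI]

Cation [Mo…]: ligand charges -3, Mo(IV) ⇒ ion charge 1+.
Anion [Cd…]: ligand charges -3, Cd(II) ⇒ ion charge 1−.
One 1+ cation balances one 1− anion.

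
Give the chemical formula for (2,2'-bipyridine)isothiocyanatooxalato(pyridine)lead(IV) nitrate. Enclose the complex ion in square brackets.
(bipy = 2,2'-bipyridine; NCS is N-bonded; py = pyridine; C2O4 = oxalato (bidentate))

Ligands: 1 2,2'-bipyridine (bipy, neutral), 1 isothiocyanato (NCS, -1), 1 pyridine (py, neutral), 1 oxalato (C2O4, -2). Ligand charge sum = -3.
With Pb in oxidation state +4, the complex ion is [Pb...]^1+.
Charge balance with nitrate (-1) requires 1 complex ion per 1 nitrate.

[Pb(bipy)(C2O4)(NCS)(py)]NO3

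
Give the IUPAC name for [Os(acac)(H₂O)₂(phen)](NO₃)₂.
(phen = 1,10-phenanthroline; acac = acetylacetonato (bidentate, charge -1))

The 2 nitrate counter-ions carry a total charge of -2, so each complex ion is 2+.
Ligand charges: 1×1,10-phenanthroline (neutral), 2×aqua (neutral), 1×acetylacetonato (-1 each); total -1. So Os + (-1) = 2+, giving Os = +3.
Ligands are named alphabetically: acetylacetonato before aqua before phenanthroline.

(acetylacetonato)diaqua(1,10-phenanthroline)osmium(III) nitrate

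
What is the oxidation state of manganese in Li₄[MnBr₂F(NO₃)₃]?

4 lithium outside the brackets (+1 each) → the complex ion is 4−.
Ligand charges: 2×Br = -2; 3×NO3 = -3; 1×F = -1; sum -6.
Mn + (-6) = 4− ⇒ Mn is +2.

+2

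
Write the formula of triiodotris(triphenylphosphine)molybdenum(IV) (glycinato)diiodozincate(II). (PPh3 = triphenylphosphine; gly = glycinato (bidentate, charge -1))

[MoI3(PPh3)3][Zn(gly)I2]

Cation [Mo…]: ligand charges -3, Mo(IV) ⇒ ion charge 1+.
Anion [Zn…]: ligand charges -3, Zn(II) ⇒ ion charge 1−.
One 1+ cation balances one 1− anion.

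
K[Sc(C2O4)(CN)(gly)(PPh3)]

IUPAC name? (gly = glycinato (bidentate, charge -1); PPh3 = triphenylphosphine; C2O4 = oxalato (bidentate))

The 1 potassium counter-ion carries a total charge of +1, so each complex ion is 1−.
Ligand charges: 1×glycinato (-1 each), 1×triphenylphosphine (neutral), 1×oxalato (-2 each), 1×cyano (-1 each); total -4. So Sc + (-4) = 1−, giving Sc = +3.
Ligands are named alphabetically: cyano before glycinato before oxalato before triphenylphosphine.
The complex ion is anionic, so scandium takes the -ate form scandate(III).

potassium cyano(glycinato)oxalato(triphenylphosphine)scandate(III)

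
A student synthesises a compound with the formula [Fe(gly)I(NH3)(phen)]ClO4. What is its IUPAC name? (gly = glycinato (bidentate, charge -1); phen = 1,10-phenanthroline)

ammine(glycinato)iodo(1,10-phenanthroline)iron(III) perchlorate

The 1 perchlorate counter-ion carries a total charge of -1, so each complex ion is 1+.
Ligand charges: 1×glycinato (-1 each), 1×iodo (-1 each), 1×1,10-phenanthroline (neutral), 1×ammine (neutral); total -2. So Fe + (-2) = 1+, giving Fe = +3.
Ligands are named alphabetically: ammine before glycinato before iodo before phenanthroline.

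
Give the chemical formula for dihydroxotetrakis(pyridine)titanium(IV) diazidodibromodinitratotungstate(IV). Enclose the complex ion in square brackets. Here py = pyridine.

Cation [Ti…]: ligand charges -2, Ti(IV) ⇒ ion charge 2+.
Anion [W…]: ligand charges -6, W(IV) ⇒ ion charge 2−.

[Ti(OH)2(py)4][WBr2(N3)2(NO3)2]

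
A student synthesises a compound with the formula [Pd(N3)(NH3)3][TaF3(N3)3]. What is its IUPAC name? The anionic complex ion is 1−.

Both ions are complex: the cation is named first with the plain metal name, the anion second with the -ate form; each ion's ligands are alphabetised independently.
The complex anion is given as 1−; its ligand charges sum to -6, so Ta = +5.
A 1:1 salt means the cation carries the equal and opposite charge, 1+.
Cation: ligand charges sum to -1; for the ion to be 1+, Pd = +2.

triammineazidopalladium(II) triazidotrifluorotantalate(V)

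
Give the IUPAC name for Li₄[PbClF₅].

lithium chloropentafluoroplumbate(II)

The 4 lithium counter-ions carry a total charge of +4, so each complex ion is 4−.
Ligand charges: 1×chloro (-1 each), 5×fluoro (-1 each); total -6. So Pb + (-6) = 4−, giving Pb = +2.
Ligands are named alphabetically: chloro before fluoro.
The complex ion is anionic, so lead takes the -ate form plumbate(II).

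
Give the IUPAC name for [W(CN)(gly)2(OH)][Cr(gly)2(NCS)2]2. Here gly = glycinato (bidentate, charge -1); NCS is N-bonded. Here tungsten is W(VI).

W is given as +6; the cation's ligand charges sum to -4, so the complex cation is 2+.
With 2 anions per cation, each anion must be 2/2 = 1−.
Anion: ligand charges sum to -4; for the ion to be 1−, Cr = +3.

cyanobis(glycinato)hydroxotungsten(VI) bis(glycinato)diisothiocyanatochromate(III)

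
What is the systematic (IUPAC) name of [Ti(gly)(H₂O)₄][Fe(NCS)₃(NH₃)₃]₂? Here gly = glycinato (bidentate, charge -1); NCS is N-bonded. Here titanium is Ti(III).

Both ions are complex: the cation is named first with the plain metal name, the anion second with the -ate form; each ion's ligands are alphabetised independently.
Ti is given as +3; the cation's ligand charges sum to -1, so the complex cation is 2+.
With 2 anions per cation, each anion must be 2/2 = 1−.
Anion: ligand charges sum to -3; for the ion to be 1−, Fe = +2.

tetraaqua(glycinato)titanium(III) triamminetriisothiocyanatoferrate(II)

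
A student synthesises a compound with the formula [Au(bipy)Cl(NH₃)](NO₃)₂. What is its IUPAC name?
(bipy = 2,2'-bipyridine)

The 2 nitrate counter-ions carry a total charge of -2, so each complex ion is 2+.
Ligand charges: 1×chloro (-1 each), 1×ammine (neutral), 1×2,2'-bipyridine (neutral); total -1. So Au + (-1) = 2+, giving Au = +3.
Ligands are named alphabetically: ammine before bipyridine before chloro.

ammine(2,2'-bipyridine)chlorogold(III) nitrate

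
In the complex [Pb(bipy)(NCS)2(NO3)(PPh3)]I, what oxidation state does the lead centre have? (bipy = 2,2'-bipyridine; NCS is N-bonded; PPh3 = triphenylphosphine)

1 iodide outside the brackets (-1 each) → the complex ion is 1+.
Ligand charges: 1×NO3 = -1; 1×bipy neutral; 2×NCS = -2; 1×PPh3 neutral; sum -3.
Pb + (-3) = 1+ ⇒ Pb is +4.

+4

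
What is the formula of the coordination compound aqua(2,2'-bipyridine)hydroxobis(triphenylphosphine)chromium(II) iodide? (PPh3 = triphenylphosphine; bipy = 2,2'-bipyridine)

[Cr(bipy)(H2O)(OH)(PPh3)2]I

Ligands: 2 triphenylphosphine (PPh3, neutral), 1 hydroxo (OH, -1), 1 2,2'-bipyridine (bipy, neutral), 1 aqua (H2O, neutral). Ligand charge sum = -1.
With Cr in oxidation state +2, the complex ion is [Cr...]^1+.
Charge balance with iodide (-1) requires 1 complex ion per 1 iodide.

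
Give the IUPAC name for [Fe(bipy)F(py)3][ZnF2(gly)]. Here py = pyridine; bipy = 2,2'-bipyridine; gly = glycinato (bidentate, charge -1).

(2,2'-bipyridine)fluorotris(pyridine)iron(II) difluoro(glycinato)zincate(II)

Both ions are complex: the cation is named first with the plain metal name, the anion second with the -ate form; each ion's ligands are alphabetised independently.
Zinc is always +2 in its complexes; the anion's ligand charges sum to -3, so the complex anion is 1−.
A 1:1 salt means the cation carries the equal and opposite charge, 1+.
Cation: ligand charges sum to -1; for the ion to be 1+, Fe = +2.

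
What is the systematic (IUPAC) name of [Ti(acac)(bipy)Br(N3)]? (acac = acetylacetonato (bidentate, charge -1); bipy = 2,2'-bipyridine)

There is no counter-ion, so the complex is neutral overall.
Ligand charges: 1×acetylacetonato (-1 each), 1×2,2'-bipyridine (neutral), 1×azido (-1 each), 1×bromo (-1 each); total -3. So Ti + (-3) = 0, giving Ti = +3.
Ligands are named alphabetically: acetylacetonato before azido before bipyridine before bromo.

(acetylacetonato)azido(2,2'-bipyridine)bromotitanium(III)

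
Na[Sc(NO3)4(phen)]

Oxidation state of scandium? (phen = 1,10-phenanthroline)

1 sodium outside the brackets (+1 each) → the complex ion is 1−.
Ligand charges: 4×NO3 = -4; 1×phen neutral; sum -4.
Sc + (-4) = 1− ⇒ Sc is +3.

+3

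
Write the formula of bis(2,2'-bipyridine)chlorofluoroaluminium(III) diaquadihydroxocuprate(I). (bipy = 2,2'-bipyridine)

Cation [Al…]: ligand charges -2, Al(III) ⇒ ion charge 1+.
Anion [Cu…]: ligand charges -2, Cu(I) ⇒ ion charge 1−.

[Al(bipy)2ClF][Cu(H2O)2(OH)2]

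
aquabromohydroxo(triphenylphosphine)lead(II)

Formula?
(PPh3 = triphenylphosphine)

[PbBr(H2O)(OH)(PPh3)]

Ligands: 1 aqua (H2O, neutral), 1 triphenylphosphine (PPh3, neutral), 1 hydroxo (OH, -1), 1 bromo (Br, -1). Ligand charge sum = -2.
With Pb in oxidation state +2, the complex ion is [Pb...].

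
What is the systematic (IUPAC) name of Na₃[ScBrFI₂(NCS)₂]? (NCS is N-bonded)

The 3 sodium counter-ions carry a total charge of +3, so each complex ion is 3−.
Ligand charges: 1×bromo (-1 each), 2×iodo (-1 each), 2×isothiocyanato (-1 each), 1×fluoro (-1 each); total -6. So Sc + (-6) = 3−, giving Sc = +3.
The complex ion is anionic, so scandium takes the -ate form scandate(III).

sodium bromofluorodiiododiisothiocyanatoscandate(III)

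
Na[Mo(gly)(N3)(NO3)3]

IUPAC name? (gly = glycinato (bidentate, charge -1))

The 1 sodium counter-ion carries a total charge of +1, so each complex ion is 1−.
Ligand charges: 3×nitrato (-1 each), 1×glycinato (-1 each), 1×azido (-1 each); total -5. So Mo + (-5) = 1−, giving Mo = +4.
Ligands are named alphabetically: azido before glycinato before nitrato.
The complex ion is anionic, so molybdenum takes the -ate form molybdate(IV).

sodium azido(glycinato)trinitratomolybdate(IV)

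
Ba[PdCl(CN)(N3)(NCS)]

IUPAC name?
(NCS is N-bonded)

The 1 barium counter-ion carries a total charge of +2, so each complex ion is 2−.
Ligand charges: 1×chloro (-1 each), 1×cyano (-1 each), 1×azido (-1 each), 1×isothiocyanato (-1 each); total -4. So Pd + (-4) = 2−, giving Pd = +2.
The complex ion is anionic, so palladium takes the -ate form palladate(II).

barium azidochlorocyanoisothiocyanatopalladate(II)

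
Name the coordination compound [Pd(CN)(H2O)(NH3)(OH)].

ammineaquacyanohydroxopalladium(II)

There is no counter-ion, so the complex is neutral overall.
Ligand charges: 1×hydroxo (-1 each), 1×aqua (neutral), 1×cyano (-1 each), 1×ammine (neutral); total -2. So Pd + (-2) = 0, giving Pd = +2.
Ligands are named alphabetically: ammine before aqua before cyano before hydroxo.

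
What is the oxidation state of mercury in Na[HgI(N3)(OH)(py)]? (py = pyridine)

1 sodium outside the brackets (+1 each) → the complex ion is 1−.
Ligand charges: 1×py neutral; 1×I = -1; 1×N3 = -1; 1×OH = -1; sum -3.
Hg + (-3) = 1− ⇒ Hg is +2.

+2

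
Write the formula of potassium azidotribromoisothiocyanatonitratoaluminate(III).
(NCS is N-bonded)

K3[AlBr3(N3)(NCS)(NO3)]

Ligands: 1 azido (N3, -1), 1 isothiocyanato (NCS, -1), 1 nitrato (NO3, -1), 3 bromo (Br, -1). Ligand charge sum = -6.
With Al in oxidation state +3, the complex ion is [Al...]^3−.
Charge balance with potassium (+1) requires 1 complex ion per 3 potassium.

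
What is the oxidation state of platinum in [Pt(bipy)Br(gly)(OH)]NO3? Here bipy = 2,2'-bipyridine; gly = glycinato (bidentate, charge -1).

1 nitrate outside the brackets (-1 each) → the complex ion is 1+.
Ligand charges: 1×bipy neutral; 1×Br = -1; 1×OH = -1; 1×gly = -1; sum -3.
Pt + (-3) = 1+ ⇒ Pt is +4.

+4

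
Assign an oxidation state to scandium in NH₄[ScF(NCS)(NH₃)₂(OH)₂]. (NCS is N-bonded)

+3

1 ammonium outside the brackets (+1 each) → the complex ion is 1−.
Ligand charges: 1×F = -1; 1×NCS = -1; 2×NH3 neutral; 2×OH = -2; sum -4.
Sc + (-4) = 1− ⇒ Sc is +3.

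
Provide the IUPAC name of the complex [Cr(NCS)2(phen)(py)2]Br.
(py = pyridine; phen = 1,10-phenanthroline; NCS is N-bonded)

diisothiocyanato(1,10-phenanthroline)bis(pyridine)chromium(III) bromide

The 1 bromide counter-ion carries a total charge of -1, so each complex ion is 1+.
Ligand charges: 2×pyridine (neutral), 1×1,10-phenanthroline (neutral), 2×isothiocyanato (-1 each); total -2. So Cr + (-2) = 1+, giving Cr = +3.
Ligands are named alphabetically: isothiocyanato before phenanthroline before pyridine.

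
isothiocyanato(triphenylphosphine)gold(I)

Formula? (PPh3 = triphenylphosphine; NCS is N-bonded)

Ligands: 1 triphenylphosphine (PPh3, neutral), 1 isothiocyanato (NCS, -1). Ligand charge sum = -1.
With Au in oxidation state +1, the complex ion is [Au...].

[Au(NCS)(PPh3)]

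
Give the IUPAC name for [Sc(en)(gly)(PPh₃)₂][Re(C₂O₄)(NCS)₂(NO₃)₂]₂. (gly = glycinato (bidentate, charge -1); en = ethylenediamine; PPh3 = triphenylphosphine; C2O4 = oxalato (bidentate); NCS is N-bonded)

(ethylenediamine)(glycinato)bis(triphenylphosphine)scandium(III) diisothiocyanatodinitratooxalatorhenate(V)

Scandium is always +3 in its complexes; the cation's ligand charges sum to -1, so the complex cation is 2+.
With 2 anions per cation, each anion must be 2/2 = 1−.
Anion: ligand charges sum to -6; for the ion to be 1−, Re = +5.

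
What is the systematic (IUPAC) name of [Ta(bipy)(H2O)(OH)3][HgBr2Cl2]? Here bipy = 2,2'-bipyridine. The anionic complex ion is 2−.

The complex anion is given as 2−; its ligand charges sum to -4, so Hg = +2.
A 1:1 salt means the cation carries the equal and opposite charge, 2+.
Cation: ligand charges sum to -3; for the ion to be 2+, Ta = +5.

aqua(2,2'-bipyridine)trihydroxotantalum(V) dibromodichloromercurate(II)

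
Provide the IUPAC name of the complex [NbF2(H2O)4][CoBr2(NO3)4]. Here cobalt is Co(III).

tetraaquadifluoroniobium(V) dibromotetranitratocobaltate(III)

Both ions are complex: the cation is named first with the plain metal name, the anion second with the -ate form; each ion's ligands are alphabetised independently.
Co is given as +3; the anion's ligand charges sum to -6, so the complex anion is 3−.
A 1:1 salt means the cation carries the equal and opposite charge, 3+.
Cation: ligand charges sum to -2; for the ion to be 3+, Nb = +5.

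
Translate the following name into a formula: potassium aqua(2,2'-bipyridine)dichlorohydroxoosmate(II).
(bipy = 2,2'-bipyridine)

Ligands: 1 2,2'-bipyridine (bipy, neutral), 2 chloro (Cl, -1), 1 aqua (H2O, neutral), 1 hydroxo (OH, -1). Ligand charge sum = -3.
With Os in oxidation state +2, the complex ion is [Os...]^1−.
Charge balance with potassium (+1) requires 1 complex ion per 1 potassium.

K[Os(bipy)Cl2(H2O)(OH)]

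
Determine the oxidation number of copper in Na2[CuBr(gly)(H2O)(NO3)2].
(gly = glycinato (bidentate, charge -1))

+2

2 sodium outside the brackets (+1 each) → the complex ion is 2−.
Ligand charges: 1×H2O neutral; 2×NO3 = -2; 1×gly = -1; 1×Br = -1; sum -4.
Cu + (-4) = 2− ⇒ Cu is +2.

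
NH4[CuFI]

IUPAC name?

The 1 ammonium counter-ion carries a total charge of +1, so each complex ion is 1−.
Ligand charges: 1×fluoro (-1 each), 1×iodo (-1 each); total -2. So Cu + (-2) = 1−, giving Cu = +1.
The complex ion is anionic, so copper takes the -ate form cuprate(I).

ammonium fluoroiodocuprate(I)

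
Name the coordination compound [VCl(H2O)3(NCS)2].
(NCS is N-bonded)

triaquachlorodiisothiocyanatovanadium(III)

There is no counter-ion, so the complex is neutral overall.
Ligand charges: 3×aqua (neutral), 2×isothiocyanato (-1 each), 1×chloro (-1 each); total -3. So V + (-3) = 0, giving V = +3.
Ligands are named alphabetically: aqua before chloro before isothiocyanato.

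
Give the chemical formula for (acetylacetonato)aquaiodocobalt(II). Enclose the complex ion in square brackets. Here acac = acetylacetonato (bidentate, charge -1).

Ligands: 1 iodo (I, -1), 1 acetylacetonato (acac, -1), 1 aqua (H2O, neutral). Ligand charge sum = -2.
With Co in oxidation state +2, the complex ion is [Co...].

[Co(acac)(H2O)I]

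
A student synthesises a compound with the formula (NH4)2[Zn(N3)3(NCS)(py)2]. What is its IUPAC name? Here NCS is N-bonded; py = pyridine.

The 2 ammonium counter-ions carry a total charge of +2, so each complex ion is 2−.
Ligand charges: 3×azido (-1 each), 1×isothiocyanato (-1 each), 2×pyridine (neutral); total -4. So Zn + (-4) = 2−, giving Zn = +2.
Ligands are named alphabetically: azido before isothiocyanato before pyridine.
The complex ion is anionic, so zinc takes the -ate form zincate(II).

ammonium triazidoisothiocyanatobis(pyridine)zincate(II)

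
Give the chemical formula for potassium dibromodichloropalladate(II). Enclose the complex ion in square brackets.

K2[PdBr2Cl2]

Ligands: 2 bromo (Br, -1), 2 chloro (Cl, -1). Ligand charge sum = -4.
Charge balance with potassium (+1) requires 1 complex ion per 2 potassium.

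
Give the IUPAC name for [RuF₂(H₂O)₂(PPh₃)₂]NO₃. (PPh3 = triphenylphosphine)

The 1 nitrate counter-ion carries a total charge of -1, so each complex ion is 1+.
Ligand charges: 2×triphenylphosphine (neutral), 2×aqua (neutral), 2×fluoro (-1 each); total -2. So Ru + (-2) = 1+, giving Ru = +3.
Ligands are named alphabetically: aqua before fluoro before triphenylphosphine.

diaquadifluorobis(triphenylphosphine)ruthenium(III) nitrate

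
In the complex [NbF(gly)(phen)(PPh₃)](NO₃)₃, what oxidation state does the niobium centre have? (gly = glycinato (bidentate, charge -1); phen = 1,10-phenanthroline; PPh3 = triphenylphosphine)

3 nitrate outside the brackets (-1 each) → the complex ion is 3+.
Ligand charges: 1×gly = -1; 1×phen neutral; 1×PPh3 neutral; 1×F = -1; sum -2.
Nb + (-2) = 3+ ⇒ Nb is +5.

+5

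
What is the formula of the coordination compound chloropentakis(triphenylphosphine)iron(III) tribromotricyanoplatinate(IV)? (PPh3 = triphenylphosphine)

[FeCl(PPh3)5][PtBr3(CN)3]

Cation [Fe…]: ligand charges -1, Fe(III) ⇒ ion charge 2+.
Anion [Pt…]: ligand charges -6, Pt(IV) ⇒ ion charge 2−.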